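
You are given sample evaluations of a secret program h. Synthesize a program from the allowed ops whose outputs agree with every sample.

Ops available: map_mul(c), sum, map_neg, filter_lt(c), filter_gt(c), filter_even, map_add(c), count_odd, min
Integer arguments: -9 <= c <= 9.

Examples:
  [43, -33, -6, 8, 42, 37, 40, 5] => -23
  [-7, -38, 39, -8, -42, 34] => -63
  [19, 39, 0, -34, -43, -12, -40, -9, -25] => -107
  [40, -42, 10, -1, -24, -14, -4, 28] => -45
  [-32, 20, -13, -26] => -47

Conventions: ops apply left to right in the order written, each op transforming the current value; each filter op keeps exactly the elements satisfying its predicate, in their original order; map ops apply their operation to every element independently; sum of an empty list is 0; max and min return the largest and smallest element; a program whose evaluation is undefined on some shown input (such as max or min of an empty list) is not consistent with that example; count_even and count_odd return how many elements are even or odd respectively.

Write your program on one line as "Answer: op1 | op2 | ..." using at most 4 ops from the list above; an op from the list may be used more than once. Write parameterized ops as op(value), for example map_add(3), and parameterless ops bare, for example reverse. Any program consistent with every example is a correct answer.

map_add(5) | filter_lt(8) | map_add(3) | sum

Check, running the answer program on each example:
  [43, -33, -6, 8, 42, 37, 40, 5] -> [48, -28, -1, 13, 47, 42, 45, 10] -> [-28, -1] -> [-25, 2] -> -23
  [-7, -38, 39, -8, -42, 34] -> [-2, -33, 44, -3, -37, 39] -> [-2, -33, -3, -37] -> [1, -30, 0, -34] -> -63
  [19, 39, 0, -34, -43, -12, -40, -9, -25] -> [24, 44, 5, -29, -38, -7, -35, -4, -20] -> [5, -29, -38, -7, -35, -4, -20] -> [8, -26, -35, -4, -32, -1, -17] -> -107
  [40, -42, 10, -1, -24, -14, -4, 28] -> [45, -37, 15, 4, -19, -9, 1, 33] -> [-37, 4, -19, -9, 1] -> [-34, 7, -16, -6, 4] -> -45
  [-32, 20, -13, -26] -> [-27, 25, -8, -21] -> [-27, -8, -21] -> [-24, -5, -18] -> -47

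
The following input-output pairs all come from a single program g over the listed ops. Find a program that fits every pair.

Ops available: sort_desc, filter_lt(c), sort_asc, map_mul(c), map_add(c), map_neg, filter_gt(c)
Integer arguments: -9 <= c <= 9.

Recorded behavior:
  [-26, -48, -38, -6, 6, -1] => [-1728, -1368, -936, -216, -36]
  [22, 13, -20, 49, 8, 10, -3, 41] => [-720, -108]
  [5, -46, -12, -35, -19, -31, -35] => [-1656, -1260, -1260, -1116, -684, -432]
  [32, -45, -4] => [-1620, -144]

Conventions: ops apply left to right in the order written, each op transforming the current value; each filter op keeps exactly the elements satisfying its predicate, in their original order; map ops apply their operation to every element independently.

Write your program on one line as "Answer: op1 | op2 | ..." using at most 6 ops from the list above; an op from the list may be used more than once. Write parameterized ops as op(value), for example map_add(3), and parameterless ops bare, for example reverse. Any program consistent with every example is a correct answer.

map_mul(-4) | map_mul(9) | map_neg | sort_asc | filter_lt(-3)

Check, running the answer program on each example:
  [-26, -48, -38, -6, 6, -1] -> [104, 192, 152, 24, -24, 4] -> [936, 1728, 1368, 216, -216, 36] -> [-936, -1728, -1368, -216, 216, -36] -> [-1728, -1368, -936, -216, -36, 216] -> [-1728, -1368, -936, -216, -36]
  [22, 13, -20, 49, 8, 10, -3, 41] -> [-88, -52, 80, -196, -32, -40, 12, -164] -> [-792, -468, 720, -1764, -288, -360, 108, -1476] -> [792, 468, -720, 1764, 288, 360, -108, 1476] -> [-720, -108, 288, 360, 468, 792, 1476, 1764] -> [-720, -108]
  [5, -46, -12, -35, -19, -31, -35] -> [-20, 184, 48, 140, 76, 124, 140] -> [-180, 1656, 432, 1260, 684, 1116, 1260] -> [180, -1656, -432, -1260, -684, -1116, -1260] -> [-1656, -1260, -1260, -1116, -684, -432, 180] -> [-1656, -1260, -1260, -1116, -684, -432]
  [32, -45, -4] -> [-128, 180, 16] -> [-1152, 1620, 144] -> [1152, -1620, -144] -> [-1620, -144, 1152] -> [-1620, -144]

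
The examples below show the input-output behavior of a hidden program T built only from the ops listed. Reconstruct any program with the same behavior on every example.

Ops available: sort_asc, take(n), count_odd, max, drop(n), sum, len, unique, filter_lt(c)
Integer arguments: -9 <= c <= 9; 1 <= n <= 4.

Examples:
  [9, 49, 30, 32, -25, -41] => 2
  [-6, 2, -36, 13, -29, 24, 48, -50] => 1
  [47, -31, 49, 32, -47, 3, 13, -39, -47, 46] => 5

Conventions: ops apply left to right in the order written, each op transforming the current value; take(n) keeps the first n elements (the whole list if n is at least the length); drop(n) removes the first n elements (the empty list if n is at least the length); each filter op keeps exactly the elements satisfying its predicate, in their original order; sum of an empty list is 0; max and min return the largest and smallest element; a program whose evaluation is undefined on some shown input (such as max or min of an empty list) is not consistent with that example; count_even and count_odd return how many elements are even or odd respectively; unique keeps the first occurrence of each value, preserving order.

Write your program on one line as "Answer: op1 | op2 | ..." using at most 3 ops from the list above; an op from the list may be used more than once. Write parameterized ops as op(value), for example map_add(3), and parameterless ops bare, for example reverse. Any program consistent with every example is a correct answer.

filter_lt(9) | count_odd

Check, running the answer program on each example:
  [9, 49, 30, 32, -25, -41] -> [-25, -41] -> 2
  [-6, 2, -36, 13, -29, 24, 48, -50] -> [-6, 2, -36, -29, -50] -> 1
  [47, -31, 49, 32, -47, 3, 13, -39, -47, 46] -> [-31, -47, 3, -39, -47] -> 5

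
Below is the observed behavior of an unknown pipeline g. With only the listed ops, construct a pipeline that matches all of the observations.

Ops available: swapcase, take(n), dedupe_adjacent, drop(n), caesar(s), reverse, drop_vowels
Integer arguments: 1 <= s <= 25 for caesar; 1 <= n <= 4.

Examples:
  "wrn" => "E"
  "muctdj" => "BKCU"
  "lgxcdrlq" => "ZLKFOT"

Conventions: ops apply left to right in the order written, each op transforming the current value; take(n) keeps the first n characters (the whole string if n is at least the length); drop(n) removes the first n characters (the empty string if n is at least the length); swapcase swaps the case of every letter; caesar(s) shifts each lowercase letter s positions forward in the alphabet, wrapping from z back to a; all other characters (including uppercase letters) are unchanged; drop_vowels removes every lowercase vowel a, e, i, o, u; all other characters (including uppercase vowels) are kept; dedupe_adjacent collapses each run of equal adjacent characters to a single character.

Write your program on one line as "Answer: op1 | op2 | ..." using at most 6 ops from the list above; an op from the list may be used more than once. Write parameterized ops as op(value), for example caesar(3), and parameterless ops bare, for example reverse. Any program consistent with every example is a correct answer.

reverse | drop(2) | caesar(23) | caesar(11) | swapcase

Check, running the answer program on each example:
  "wrn" -> "nrw" -> "w" -> "t" -> "e" -> "E"
  "muctdj" -> "jdtcum" -> "tcum" -> "qzrj" -> "bkcu" -> "BKCU"
  "lgxcdrlq" -> "qlrdcxgl" -> "rdcxgl" -> "oazudi" -> "zlkfot" -> "ZLKFOT"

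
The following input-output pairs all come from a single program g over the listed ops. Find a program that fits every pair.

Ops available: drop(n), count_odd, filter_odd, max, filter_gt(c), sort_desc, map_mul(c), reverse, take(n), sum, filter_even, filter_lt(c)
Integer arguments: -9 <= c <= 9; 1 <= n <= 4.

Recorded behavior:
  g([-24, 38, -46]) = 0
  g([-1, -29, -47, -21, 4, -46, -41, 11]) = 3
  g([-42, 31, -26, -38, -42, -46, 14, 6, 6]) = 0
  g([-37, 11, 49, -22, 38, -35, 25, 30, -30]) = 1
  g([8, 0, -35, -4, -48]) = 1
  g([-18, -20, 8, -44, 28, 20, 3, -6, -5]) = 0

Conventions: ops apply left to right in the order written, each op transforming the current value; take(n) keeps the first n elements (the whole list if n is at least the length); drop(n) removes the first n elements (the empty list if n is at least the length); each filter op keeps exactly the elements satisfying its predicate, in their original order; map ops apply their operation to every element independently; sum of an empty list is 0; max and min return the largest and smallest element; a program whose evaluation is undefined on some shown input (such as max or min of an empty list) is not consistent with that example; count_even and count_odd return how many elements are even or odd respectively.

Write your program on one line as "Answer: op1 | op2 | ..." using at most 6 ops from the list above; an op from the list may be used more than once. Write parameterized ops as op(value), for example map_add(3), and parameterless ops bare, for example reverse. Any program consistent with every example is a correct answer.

take(3) | reverse | filter_lt(3) | reverse | count_odd

Check, running the answer program on each example:
  [-24, 38, -46] -> [-24, 38, -46] -> [-46, 38, -24] -> [-46, -24] -> [-24, -46] -> 0
  [-1, -29, -47, -21, 4, -46, -41, 11] -> [-1, -29, -47] -> [-47, -29, -1] -> [-47, -29, -1] -> [-1, -29, -47] -> 3
  [-42, 31, -26, -38, -42, -46, 14, 6, 6] -> [-42, 31, -26] -> [-26, 31, -42] -> [-26, -42] -> [-42, -26] -> 0
  [-37, 11, 49, -22, 38, -35, 25, 30, -30] -> [-37, 11, 49] -> [49, 11, -37] -> [-37] -> [-37] -> 1
  [8, 0, -35, -4, -48] -> [8, 0, -35] -> [-35, 0, 8] -> [-35, 0] -> [0, -35] -> 1
  [-18, -20, 8, -44, 28, 20, 3, -6, -5] -> [-18, -20, 8] -> [8, -20, -18] -> [-20, -18] -> [-18, -20] -> 0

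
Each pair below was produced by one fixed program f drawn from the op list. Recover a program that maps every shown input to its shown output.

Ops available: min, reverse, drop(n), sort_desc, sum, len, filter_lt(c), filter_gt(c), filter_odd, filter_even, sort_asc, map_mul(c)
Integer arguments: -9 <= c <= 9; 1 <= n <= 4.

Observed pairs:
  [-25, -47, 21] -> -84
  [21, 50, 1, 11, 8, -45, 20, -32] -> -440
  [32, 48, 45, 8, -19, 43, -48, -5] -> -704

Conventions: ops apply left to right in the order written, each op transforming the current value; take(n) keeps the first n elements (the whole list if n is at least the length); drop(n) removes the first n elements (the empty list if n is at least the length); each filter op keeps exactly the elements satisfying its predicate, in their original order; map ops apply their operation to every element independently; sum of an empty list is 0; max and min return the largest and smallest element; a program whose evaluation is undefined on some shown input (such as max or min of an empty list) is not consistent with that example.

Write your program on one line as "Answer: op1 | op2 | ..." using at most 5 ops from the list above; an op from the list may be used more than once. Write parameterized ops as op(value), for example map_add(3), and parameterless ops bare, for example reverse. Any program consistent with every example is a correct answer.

map_mul(-4) | reverse | filter_lt(-9) | sum

Check, running the answer program on each example:
  [-25, -47, 21] -> [100, 188, -84] -> [-84, 188, 100] -> [-84] -> -84
  [21, 50, 1, 11, 8, -45, 20, -32] -> [-84, -200, -4, -44, -32, 180, -80, 128] -> [128, -80, 180, -32, -44, -4, -200, -84] -> [-80, -32, -44, -200, -84] -> -440
  [32, 48, 45, 8, -19, 43, -48, -5] -> [-128, -192, -180, -32, 76, -172, 192, 20] -> [20, 192, -172, 76, -32, -180, -192, -128] -> [-172, -32, -180, -192, -128] -> -704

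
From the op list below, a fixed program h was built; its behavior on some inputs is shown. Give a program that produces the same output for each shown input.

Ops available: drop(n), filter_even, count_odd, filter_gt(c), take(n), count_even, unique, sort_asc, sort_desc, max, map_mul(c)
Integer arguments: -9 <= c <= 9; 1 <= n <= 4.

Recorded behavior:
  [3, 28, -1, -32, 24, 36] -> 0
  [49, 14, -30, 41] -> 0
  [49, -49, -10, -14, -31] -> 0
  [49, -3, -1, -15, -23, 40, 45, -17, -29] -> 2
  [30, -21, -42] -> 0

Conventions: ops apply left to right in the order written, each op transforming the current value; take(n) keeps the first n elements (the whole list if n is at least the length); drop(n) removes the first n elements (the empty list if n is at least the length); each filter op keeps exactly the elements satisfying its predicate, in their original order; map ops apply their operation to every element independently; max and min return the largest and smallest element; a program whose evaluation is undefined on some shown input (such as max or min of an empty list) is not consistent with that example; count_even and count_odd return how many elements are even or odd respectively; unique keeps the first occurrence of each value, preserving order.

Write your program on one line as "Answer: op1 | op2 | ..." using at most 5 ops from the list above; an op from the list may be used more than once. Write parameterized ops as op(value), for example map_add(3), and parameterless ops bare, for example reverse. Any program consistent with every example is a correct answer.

map_mul(8) | drop(3) | drop(3) | take(2) | count_even

Check, running the answer program on each example:
  [3, 28, -1, -32, 24, 36] -> [24, 224, -8, -256, 192, 288] -> [-256, 192, 288] -> [] -> [] -> 0
  [49, 14, -30, 41] -> [392, 112, -240, 328] -> [328] -> [] -> [] -> 0
  [49, -49, -10, -14, -31] -> [392, -392, -80, -112, -248] -> [-112, -248] -> [] -> [] -> 0
  [49, -3, -1, -15, -23, 40, 45, -17, -29] -> [392, -24, -8, -120, -184, 320, 360, -136, -232] -> [-120, -184, 320, 360, -136, -232] -> [360, -136, -232] -> [360, -136] -> 2
  [30, -21, -42] -> [240, -168, -336] -> [] -> [] -> [] -> 0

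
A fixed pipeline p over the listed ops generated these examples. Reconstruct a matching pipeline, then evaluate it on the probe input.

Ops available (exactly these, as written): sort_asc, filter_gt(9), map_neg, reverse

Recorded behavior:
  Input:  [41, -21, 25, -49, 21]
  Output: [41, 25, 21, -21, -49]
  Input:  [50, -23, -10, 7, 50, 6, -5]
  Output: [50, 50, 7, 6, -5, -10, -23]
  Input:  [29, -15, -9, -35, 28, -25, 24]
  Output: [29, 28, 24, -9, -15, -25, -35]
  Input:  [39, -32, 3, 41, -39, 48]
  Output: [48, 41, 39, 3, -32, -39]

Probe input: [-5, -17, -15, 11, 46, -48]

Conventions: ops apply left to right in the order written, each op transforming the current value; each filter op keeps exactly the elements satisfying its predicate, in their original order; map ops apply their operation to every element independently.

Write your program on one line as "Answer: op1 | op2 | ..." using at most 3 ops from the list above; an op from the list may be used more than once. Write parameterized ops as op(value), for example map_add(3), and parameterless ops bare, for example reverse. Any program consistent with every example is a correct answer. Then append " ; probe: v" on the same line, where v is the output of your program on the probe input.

sort_asc | reverse ; probe: [46, 11, -5, -15, -17, -48]

Check, running the answer program on each example:
  [41, -21, 25, -49, 21] -> [-49, -21, 21, 25, 41] -> [41, 25, 21, -21, -49]
  [50, -23, -10, 7, 50, 6, -5] -> [-23, -10, -5, 6, 7, 50, 50] -> [50, 50, 7, 6, -5, -10, -23]
  [29, -15, -9, -35, 28, -25, 24] -> [-35, -25, -15, -9, 24, 28, 29] -> [29, 28, 24, -9, -15, -25, -35]
  [39, -32, 3, 41, -39, 48] -> [-39, -32, 3, 39, 41, 48] -> [48, 41, 39, 3, -32, -39]
  probe: [-5, -17, -15, 11, 46, -48] -> [-48, -17, -15, -5, 11, 46] -> [46, 11, -5, -15, -17, -48]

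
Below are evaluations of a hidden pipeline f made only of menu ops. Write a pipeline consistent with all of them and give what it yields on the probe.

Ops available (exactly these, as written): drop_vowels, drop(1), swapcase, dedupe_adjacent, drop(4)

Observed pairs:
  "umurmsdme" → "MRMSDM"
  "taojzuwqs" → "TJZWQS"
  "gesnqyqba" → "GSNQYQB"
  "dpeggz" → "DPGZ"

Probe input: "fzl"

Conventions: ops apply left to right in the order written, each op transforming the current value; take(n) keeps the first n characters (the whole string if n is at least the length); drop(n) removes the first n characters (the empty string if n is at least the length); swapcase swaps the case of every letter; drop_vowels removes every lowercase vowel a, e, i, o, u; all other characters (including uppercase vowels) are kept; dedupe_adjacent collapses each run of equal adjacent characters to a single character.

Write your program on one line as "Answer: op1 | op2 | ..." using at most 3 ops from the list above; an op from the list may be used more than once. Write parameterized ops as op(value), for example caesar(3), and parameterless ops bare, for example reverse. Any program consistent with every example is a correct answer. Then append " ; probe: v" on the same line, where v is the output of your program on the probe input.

drop_vowels | dedupe_adjacent | swapcase ; probe: "FZL"

Check, running the answer program on each example:
  "umurmsdme" -> "mrmsdm" -> "mrmsdm" -> "MRMSDM"
  "taojzuwqs" -> "tjzwqs" -> "tjzwqs" -> "TJZWQS"
  "gesnqyqba" -> "gsnqyqb" -> "gsnqyqb" -> "GSNQYQB"
  "dpeggz" -> "dpggz" -> "dpgz" -> "DPGZ"
  probe: "fzl" -> "fzl" -> "fzl" -> "FZL"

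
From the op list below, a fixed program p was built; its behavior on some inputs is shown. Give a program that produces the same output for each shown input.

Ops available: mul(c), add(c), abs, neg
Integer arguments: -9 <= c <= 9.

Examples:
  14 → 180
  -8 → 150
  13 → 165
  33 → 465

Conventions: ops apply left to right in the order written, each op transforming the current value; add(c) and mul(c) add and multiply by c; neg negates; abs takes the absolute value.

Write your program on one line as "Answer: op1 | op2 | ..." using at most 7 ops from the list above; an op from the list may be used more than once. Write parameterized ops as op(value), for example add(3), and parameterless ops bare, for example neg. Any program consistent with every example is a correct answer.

add(-1) | mul(3) | neg | add(3) | mul(5) | abs

Check, running the answer program on each example:
  14 -> 13 -> 39 -> -39 -> -36 -> -180 -> 180
  -8 -> -9 -> -27 -> 27 -> 30 -> 150 -> 150
  13 -> 12 -> 36 -> -36 -> -33 -> -165 -> 165
  33 -> 32 -> 96 -> -96 -> -93 -> -465 -> 465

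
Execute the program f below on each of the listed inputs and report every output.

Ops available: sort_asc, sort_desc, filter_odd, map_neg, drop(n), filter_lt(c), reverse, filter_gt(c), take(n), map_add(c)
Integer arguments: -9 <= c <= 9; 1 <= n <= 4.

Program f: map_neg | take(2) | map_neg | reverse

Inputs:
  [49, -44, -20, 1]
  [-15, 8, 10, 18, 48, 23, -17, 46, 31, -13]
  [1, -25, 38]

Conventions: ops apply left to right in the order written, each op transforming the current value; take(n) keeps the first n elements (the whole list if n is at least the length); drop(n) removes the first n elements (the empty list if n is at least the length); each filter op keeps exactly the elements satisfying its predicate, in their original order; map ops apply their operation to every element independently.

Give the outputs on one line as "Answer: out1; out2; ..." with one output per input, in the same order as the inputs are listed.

Execution, op by op:
  [49, -44, -20, 1] -> [-49, 44, 20, -1] -> [-49, 44] -> [49, -44] -> [-44, 49]
  [-15, 8, 10, 18, 48, 23, -17, 46, 31, -13] -> [15, -8, -10, -18, -48, -23, 17, -46, -31, 13] -> [15, -8] -> [-15, 8] -> [8, -15]
  [1, -25, 38] -> [-1, 25, -38] -> [-1, 25] -> [1, -25] -> [-25, 1]

[-44, 49]; [8, -15]; [-25, 1]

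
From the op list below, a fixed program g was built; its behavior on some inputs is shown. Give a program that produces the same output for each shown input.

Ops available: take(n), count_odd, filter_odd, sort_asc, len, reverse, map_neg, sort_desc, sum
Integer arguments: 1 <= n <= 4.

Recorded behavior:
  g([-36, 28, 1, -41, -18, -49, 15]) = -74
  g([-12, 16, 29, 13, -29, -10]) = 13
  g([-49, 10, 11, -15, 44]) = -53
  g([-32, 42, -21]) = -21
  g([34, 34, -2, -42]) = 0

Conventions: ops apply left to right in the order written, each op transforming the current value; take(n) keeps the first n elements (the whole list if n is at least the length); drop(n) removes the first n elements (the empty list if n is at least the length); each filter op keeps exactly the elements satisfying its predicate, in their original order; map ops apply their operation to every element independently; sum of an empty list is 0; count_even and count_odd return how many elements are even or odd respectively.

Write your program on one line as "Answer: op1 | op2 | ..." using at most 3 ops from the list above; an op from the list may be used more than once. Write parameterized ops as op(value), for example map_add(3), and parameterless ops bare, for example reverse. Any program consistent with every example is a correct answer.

reverse | filter_odd | sum

Check, running the answer program on each example:
  [-36, 28, 1, -41, -18, -49, 15] -> [15, -49, -18, -41, 1, 28, -36] -> [15, -49, -41, 1] -> -74
  [-12, 16, 29, 13, -29, -10] -> [-10, -29, 13, 29, 16, -12] -> [-29, 13, 29] -> 13
  [-49, 10, 11, -15, 44] -> [44, -15, 11, 10, -49] -> [-15, 11, -49] -> -53
  [-32, 42, -21] -> [-21, 42, -32] -> [-21] -> -21
  [34, 34, -2, -42] -> [-42, -2, 34, 34] -> [] -> 0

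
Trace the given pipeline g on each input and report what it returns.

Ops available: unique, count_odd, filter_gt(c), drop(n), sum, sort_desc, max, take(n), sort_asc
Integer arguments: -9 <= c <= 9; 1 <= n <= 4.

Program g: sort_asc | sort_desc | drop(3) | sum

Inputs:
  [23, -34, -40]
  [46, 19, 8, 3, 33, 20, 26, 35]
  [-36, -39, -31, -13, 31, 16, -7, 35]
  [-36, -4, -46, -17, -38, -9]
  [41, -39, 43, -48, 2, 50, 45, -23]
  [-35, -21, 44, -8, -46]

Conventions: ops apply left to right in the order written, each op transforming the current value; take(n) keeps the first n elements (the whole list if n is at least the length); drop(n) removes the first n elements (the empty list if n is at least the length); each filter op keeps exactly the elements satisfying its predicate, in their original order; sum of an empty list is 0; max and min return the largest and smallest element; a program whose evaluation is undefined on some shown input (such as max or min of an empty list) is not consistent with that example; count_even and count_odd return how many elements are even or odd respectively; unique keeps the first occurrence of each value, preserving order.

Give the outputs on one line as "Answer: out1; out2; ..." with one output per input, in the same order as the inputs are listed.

Execution, op by op:
  [23, -34, -40] -> [-40, -34, 23] -> [23, -34, -40] -> [] -> 0
  [46, 19, 8, 3, 33, 20, 26, 35] -> [3, 8, 19, 20, 26, 33, 35, 46] -> [46, 35, 33, 26, 20, 19, 8, 3] -> [26, 20, 19, 8, 3] -> 76
  [-36, -39, -31, -13, 31, 16, -7, 35] -> [-39, -36, -31, -13, -7, 16, 31, 35] -> [35, 31, 16, -7, -13, -31, -36, -39] -> [-7, -13, -31, -36, -39] -> -126
  [-36, -4, -46, -17, -38, -9] -> [-46, -38, -36, -17, -9, -4] -> [-4, -9, -17, -36, -38, -46] -> [-36, -38, -46] -> -120
  [41, -39, 43, -48, 2, 50, 45, -23] -> [-48, -39, -23, 2, 41, 43, 45, 50] -> [50, 45, 43, 41, 2, -23, -39, -48] -> [41, 2, -23, -39, -48] -> -67
  [-35, -21, 44, -8, -46] -> [-46, -35, -21, -8, 44] -> [44, -8, -21, -35, -46] -> [-35, -46] -> -81

0; 76; -126; -120; -67; -81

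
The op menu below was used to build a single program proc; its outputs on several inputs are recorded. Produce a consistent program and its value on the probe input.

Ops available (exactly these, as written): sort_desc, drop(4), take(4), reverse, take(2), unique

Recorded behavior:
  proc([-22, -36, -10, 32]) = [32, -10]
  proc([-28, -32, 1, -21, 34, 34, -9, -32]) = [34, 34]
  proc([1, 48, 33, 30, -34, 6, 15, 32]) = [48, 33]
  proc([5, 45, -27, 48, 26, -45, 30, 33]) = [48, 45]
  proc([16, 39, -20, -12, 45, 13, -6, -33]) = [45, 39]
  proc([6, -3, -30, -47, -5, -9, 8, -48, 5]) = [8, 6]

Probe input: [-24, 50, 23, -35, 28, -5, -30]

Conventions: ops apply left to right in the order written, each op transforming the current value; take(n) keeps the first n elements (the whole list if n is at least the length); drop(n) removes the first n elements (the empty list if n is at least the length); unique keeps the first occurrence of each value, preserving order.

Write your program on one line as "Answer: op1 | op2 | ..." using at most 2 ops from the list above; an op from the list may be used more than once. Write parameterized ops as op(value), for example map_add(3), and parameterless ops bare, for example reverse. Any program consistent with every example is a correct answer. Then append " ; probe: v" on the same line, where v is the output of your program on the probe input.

sort_desc | take(2) ; probe: [50, 28]

Check, running the answer program on each example:
  [-22, -36, -10, 32] -> [32, -10, -22, -36] -> [32, -10]
  [-28, -32, 1, -21, 34, 34, -9, -32] -> [34, 34, 1, -9, -21, -28, -32, -32] -> [34, 34]
  [1, 48, 33, 30, -34, 6, 15, 32] -> [48, 33, 32, 30, 15, 6, 1, -34] -> [48, 33]
  [5, 45, -27, 48, 26, -45, 30, 33] -> [48, 45, 33, 30, 26, 5, -27, -45] -> [48, 45]
  [16, 39, -20, -12, 45, 13, -6, -33] -> [45, 39, 16, 13, -6, -12, -20, -33] -> [45, 39]
  [6, -3, -30, -47, -5, -9, 8, -48, 5] -> [8, 6, 5, -3, -5, -9, -30, -47, -48] -> [8, 6]
  probe: [-24, 50, 23, -35, 28, -5, -30] -> [50, 28, 23, -5, -24, -30, -35] -> [50, 28]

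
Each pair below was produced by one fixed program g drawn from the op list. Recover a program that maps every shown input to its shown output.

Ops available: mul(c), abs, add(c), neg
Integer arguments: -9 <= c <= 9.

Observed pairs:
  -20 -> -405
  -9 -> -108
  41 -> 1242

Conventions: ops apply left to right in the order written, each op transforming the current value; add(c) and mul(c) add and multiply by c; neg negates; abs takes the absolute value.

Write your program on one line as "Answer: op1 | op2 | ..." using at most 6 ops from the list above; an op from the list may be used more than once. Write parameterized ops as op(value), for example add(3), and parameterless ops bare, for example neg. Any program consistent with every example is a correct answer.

add(3) | add(4) | add(-2) | mul(3) | mul(-9) | neg

Check, running the answer program on each example:
  -20 -> -17 -> -13 -> -15 -> -45 -> 405 -> -405
  -9 -> -6 -> -2 -> -4 -> -12 -> 108 -> -108
  41 -> 44 -> 48 -> 46 -> 138 -> -1242 -> 1242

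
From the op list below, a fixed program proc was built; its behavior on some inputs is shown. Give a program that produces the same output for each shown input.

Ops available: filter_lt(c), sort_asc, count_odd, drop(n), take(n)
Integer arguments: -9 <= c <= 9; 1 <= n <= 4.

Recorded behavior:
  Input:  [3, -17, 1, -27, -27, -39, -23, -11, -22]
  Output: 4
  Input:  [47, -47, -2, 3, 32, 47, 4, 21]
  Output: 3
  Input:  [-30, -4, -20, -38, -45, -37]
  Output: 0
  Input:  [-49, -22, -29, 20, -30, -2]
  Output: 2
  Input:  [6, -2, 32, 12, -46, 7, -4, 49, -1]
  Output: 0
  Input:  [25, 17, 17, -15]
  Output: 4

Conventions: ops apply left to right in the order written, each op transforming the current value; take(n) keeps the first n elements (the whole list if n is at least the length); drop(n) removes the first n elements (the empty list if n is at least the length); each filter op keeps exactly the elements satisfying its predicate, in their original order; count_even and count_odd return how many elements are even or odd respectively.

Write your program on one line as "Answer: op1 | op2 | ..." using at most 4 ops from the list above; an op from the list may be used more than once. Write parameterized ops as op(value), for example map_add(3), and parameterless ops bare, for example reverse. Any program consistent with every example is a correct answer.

take(4) | sort_asc | count_odd

Check, running the answer program on each example:
  [3, -17, 1, -27, -27, -39, -23, -11, -22] -> [3, -17, 1, -27] -> [-27, -17, 1, 3] -> 4
  [47, -47, -2, 3, 32, 47, 4, 21] -> [47, -47, -2, 3] -> [-47, -2, 3, 47] -> 3
  [-30, -4, -20, -38, -45, -37] -> [-30, -4, -20, -38] -> [-38, -30, -20, -4] -> 0
  [-49, -22, -29, 20, -30, -2] -> [-49, -22, -29, 20] -> [-49, -29, -22, 20] -> 2
  [6, -2, 32, 12, -46, 7, -4, 49, -1] -> [6, -2, 32, 12] -> [-2, 6, 12, 32] -> 0
  [25, 17, 17, -15] -> [25, 17, 17, -15] -> [-15, 17, 17, 25] -> 4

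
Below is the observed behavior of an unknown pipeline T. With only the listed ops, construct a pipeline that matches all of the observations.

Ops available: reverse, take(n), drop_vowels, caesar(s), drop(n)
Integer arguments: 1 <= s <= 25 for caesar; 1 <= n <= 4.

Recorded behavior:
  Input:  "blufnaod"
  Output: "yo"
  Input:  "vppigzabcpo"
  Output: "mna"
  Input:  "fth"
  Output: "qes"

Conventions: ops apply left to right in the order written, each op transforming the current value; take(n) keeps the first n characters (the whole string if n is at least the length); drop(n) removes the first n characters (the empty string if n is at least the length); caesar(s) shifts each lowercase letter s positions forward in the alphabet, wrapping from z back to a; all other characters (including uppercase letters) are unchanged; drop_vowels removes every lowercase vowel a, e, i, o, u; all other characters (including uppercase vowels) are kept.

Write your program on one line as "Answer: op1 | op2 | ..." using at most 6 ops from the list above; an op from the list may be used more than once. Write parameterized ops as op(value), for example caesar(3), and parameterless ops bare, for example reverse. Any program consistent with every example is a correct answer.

reverse | take(4) | drop_vowels | reverse | caesar(11)

Check, running the answer program on each example:
  "blufnaod" -> "doanfulb" -> "doan" -> "dn" -> "nd" -> "yo"
  "vppigzabcpo" -> "opcbazgippv" -> "opcb" -> "pcb" -> "bcp" -> "mna"
  "fth" -> "htf" -> "htf" -> "htf" -> "fth" -> "qes"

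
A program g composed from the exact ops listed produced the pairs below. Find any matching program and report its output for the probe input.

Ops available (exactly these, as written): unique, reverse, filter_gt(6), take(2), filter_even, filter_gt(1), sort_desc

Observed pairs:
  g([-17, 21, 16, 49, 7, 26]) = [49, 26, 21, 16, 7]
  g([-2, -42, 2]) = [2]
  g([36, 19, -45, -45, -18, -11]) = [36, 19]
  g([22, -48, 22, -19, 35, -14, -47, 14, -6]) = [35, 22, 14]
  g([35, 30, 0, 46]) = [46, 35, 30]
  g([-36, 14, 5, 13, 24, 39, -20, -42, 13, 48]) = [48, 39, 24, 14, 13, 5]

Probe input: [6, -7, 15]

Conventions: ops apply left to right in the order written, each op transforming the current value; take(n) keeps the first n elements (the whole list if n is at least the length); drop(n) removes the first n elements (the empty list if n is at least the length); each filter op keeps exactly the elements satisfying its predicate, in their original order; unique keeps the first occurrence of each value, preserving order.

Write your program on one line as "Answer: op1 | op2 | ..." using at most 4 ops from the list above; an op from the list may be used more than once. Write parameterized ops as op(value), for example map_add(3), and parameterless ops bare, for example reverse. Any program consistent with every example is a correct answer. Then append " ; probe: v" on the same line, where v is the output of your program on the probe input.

filter_gt(1) | unique | sort_desc ; probe: [15, 6]

Check, running the answer program on each example:
  [-17, 21, 16, 49, 7, 26] -> [21, 16, 49, 7, 26] -> [21, 16, 49, 7, 26] -> [49, 26, 21, 16, 7]
  [-2, -42, 2] -> [2] -> [2] -> [2]
  [36, 19, -45, -45, -18, -11] -> [36, 19] -> [36, 19] -> [36, 19]
  [22, -48, 22, -19, 35, -14, -47, 14, -6] -> [22, 22, 35, 14] -> [22, 35, 14] -> [35, 22, 14]
  [35, 30, 0, 46] -> [35, 30, 46] -> [35, 30, 46] -> [46, 35, 30]
  [-36, 14, 5, 13, 24, 39, -20, -42, 13, 48] -> [14, 5, 13, 24, 39, 13, 48] -> [14, 5, 13, 24, 39, 48] -> [48, 39, 24, 14, 13, 5]
  probe: [6, -7, 15] -> [6, 15] -> [6, 15] -> [15, 6]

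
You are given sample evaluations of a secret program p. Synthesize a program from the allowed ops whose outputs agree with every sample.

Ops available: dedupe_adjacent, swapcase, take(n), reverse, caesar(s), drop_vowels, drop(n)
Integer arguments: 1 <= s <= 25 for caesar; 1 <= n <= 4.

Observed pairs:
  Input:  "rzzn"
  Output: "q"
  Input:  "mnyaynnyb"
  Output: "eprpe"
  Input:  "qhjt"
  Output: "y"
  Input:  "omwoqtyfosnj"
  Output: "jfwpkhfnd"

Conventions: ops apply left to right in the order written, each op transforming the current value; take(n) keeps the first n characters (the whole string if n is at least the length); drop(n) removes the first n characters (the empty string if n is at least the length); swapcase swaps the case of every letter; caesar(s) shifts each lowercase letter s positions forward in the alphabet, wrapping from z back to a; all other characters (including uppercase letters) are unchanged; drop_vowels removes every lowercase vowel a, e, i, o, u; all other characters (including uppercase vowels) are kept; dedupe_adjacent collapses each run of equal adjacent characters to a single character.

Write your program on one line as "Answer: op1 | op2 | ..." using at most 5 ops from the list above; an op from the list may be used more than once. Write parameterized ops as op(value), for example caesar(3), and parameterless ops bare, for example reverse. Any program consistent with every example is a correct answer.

drop(1) | caesar(17) | reverse | drop(2) | dedupe_adjacent

Check, running the answer program on each example:
  "rzzn" -> "zzn" -> "qqe" -> "eqq" -> "q" -> "q"
  "mnyaynnyb" -> "nyaynnyb" -> "eprpeeps" -> "speeprpe" -> "eeprpe" -> "eprpe"
  "qhjt" -> "hjt" -> "yak" -> "kay" -> "y" -> "y"
  "omwoqtyfosnj" -> "mwoqtyfosnj" -> "dnfhkpwfjea" -> "aejfwpkhfnd" -> "jfwpkhfnd" -> "jfwpkhfnd"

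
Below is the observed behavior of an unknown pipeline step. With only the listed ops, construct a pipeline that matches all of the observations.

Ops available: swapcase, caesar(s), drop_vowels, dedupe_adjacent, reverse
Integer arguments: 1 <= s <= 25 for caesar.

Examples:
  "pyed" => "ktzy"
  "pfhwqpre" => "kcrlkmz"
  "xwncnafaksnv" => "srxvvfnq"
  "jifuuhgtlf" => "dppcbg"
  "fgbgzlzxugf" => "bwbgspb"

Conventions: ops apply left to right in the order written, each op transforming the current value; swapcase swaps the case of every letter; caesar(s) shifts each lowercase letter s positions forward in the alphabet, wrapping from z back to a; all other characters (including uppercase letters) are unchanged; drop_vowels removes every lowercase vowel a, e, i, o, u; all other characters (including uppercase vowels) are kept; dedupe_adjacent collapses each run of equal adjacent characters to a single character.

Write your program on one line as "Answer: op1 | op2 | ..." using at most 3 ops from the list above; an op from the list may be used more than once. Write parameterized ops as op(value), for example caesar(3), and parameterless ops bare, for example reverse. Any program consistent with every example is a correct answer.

caesar(21) | drop_vowels

Check, running the answer program on each example:
  "pyed" -> "ktzy" -> "ktzy"
  "pfhwqpre" -> "kacrlkmz" -> "kcrlkmz"
  "xwncnafaksnv" -> "srixivavfniq" -> "srxvvfnq"
  "jifuuhgtlf" -> "edappcboga" -> "dppcbg"
  "fgbgzlzxugf" -> "abwbuguspba" -> "bwbgspb"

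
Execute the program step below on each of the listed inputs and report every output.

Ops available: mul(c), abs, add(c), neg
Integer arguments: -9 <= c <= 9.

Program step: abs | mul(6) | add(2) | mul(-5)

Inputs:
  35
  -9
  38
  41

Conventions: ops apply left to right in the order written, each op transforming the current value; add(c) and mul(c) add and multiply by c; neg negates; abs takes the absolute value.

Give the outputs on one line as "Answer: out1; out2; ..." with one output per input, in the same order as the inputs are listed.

-1060; -280; -1150; -1240

Execution, op by op:
  35 -> 35 -> 210 -> 212 -> -1060
  -9 -> 9 -> 54 -> 56 -> -280
  38 -> 38 -> 228 -> 230 -> -1150
  41 -> 41 -> 246 -> 248 -> -1240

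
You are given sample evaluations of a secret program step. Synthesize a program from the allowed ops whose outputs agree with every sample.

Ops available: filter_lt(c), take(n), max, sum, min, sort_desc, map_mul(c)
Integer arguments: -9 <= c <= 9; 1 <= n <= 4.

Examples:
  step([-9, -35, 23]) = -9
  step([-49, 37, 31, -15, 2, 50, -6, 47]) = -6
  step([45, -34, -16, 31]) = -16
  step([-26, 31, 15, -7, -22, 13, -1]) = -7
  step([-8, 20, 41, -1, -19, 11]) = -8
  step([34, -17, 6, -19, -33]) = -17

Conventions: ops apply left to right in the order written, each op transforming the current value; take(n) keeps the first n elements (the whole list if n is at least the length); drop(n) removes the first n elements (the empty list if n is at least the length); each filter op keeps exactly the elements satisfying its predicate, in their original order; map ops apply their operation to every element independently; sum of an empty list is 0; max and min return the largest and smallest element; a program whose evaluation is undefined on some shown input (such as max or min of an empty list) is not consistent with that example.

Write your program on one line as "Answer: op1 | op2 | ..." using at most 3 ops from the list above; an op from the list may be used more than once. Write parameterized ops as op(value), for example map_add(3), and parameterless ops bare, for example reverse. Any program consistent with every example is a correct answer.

filter_lt(-4) | max

Check, running the answer program on each example:
  [-9, -35, 23] -> [-9, -35] -> -9
  [-49, 37, 31, -15, 2, 50, -6, 47] -> [-49, -15, -6] -> -6
  [45, -34, -16, 31] -> [-34, -16] -> -16
  [-26, 31, 15, -7, -22, 13, -1] -> [-26, -7, -22] -> -7
  [-8, 20, 41, -1, -19, 11] -> [-8, -19] -> -8
  [34, -17, 6, -19, -33] -> [-17, -19, -33] -> -17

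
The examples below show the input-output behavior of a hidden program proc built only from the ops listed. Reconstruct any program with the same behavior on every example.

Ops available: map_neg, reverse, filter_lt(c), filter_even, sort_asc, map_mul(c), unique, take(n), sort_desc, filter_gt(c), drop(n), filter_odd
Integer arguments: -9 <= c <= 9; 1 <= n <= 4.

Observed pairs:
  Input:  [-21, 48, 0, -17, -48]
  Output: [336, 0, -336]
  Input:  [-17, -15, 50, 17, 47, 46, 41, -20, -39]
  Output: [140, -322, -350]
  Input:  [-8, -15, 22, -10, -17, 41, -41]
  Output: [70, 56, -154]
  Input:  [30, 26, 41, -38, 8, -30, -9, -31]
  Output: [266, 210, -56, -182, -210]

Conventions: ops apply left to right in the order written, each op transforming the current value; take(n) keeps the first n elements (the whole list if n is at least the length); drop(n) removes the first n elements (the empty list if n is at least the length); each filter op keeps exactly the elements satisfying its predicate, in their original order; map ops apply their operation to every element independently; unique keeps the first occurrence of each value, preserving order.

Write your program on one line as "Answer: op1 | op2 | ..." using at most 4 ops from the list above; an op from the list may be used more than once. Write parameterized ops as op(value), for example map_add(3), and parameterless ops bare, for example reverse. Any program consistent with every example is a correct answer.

map_mul(7) | map_neg | filter_even | sort_desc

Check, running the answer program on each example:
  [-21, 48, 0, -17, -48] -> [-147, 336, 0, -119, -336] -> [147, -336, 0, 119, 336] -> [-336, 0, 336] -> [336, 0, -336]
  [-17, -15, 50, 17, 47, 46, 41, -20, -39] -> [-119, -105, 350, 119, 329, 322, 287, -140, -273] -> [119, 105, -350, -119, -329, -322, -287, 140, 273] -> [-350, -322, 140] -> [140, -322, -350]
  [-8, -15, 22, -10, -17, 41, -41] -> [-56, -105, 154, -70, -119, 287, -287] -> [56, 105, -154, 70, 119, -287, 287] -> [56, -154, 70] -> [70, 56, -154]
  [30, 26, 41, -38, 8, -30, -9, -31] -> [210, 182, 287, -266, 56, -210, -63, -217] -> [-210, -182, -287, 266, -56, 210, 63, 217] -> [-210, -182, 266, -56, 210] -> [266, 210, -56, -182, -210]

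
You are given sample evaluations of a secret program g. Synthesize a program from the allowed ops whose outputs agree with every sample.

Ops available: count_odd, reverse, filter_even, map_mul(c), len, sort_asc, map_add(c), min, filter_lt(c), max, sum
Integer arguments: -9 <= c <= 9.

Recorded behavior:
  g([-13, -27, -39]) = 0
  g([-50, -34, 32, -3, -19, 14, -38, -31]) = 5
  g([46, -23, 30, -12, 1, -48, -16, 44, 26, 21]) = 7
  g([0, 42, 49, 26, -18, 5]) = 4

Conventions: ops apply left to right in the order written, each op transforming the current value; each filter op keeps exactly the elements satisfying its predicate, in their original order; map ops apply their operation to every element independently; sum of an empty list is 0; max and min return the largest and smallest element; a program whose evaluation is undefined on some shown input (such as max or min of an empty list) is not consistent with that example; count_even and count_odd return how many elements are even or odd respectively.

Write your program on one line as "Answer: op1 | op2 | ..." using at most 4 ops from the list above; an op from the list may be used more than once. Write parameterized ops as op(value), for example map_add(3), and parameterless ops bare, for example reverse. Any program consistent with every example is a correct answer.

sort_asc | filter_even | map_mul(-3) | len

Check, running the answer program on each example:
  [-13, -27, -39] -> [-39, -27, -13] -> [] -> [] -> 0
  [-50, -34, 32, -3, -19, 14, -38, -31] -> [-50, -38, -34, -31, -19, -3, 14, 32] -> [-50, -38, -34, 14, 32] -> [150, 114, 102, -42, -96] -> 5
  [46, -23, 30, -12, 1, -48, -16, 44, 26, 21] -> [-48, -23, -16, -12, 1, 21, 26, 30, 44, 46] -> [-48, -16, -12, 26, 30, 44, 46] -> [144, 48, 36, -78, -90, -132, -138] -> 7
  [0, 42, 49, 26, -18, 5] -> [-18, 0, 5, 26, 42, 49] -> [-18, 0, 26, 42] -> [54, 0, -78, -126] -> 4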